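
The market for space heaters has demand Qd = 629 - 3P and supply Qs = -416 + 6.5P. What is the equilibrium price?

Set Qd = Qs: 629 - 3P = -416 + 6.5P.
1045 = 9.5P, so P* = 110.
Q* = 629 − 3(110) = 299.

P* = 110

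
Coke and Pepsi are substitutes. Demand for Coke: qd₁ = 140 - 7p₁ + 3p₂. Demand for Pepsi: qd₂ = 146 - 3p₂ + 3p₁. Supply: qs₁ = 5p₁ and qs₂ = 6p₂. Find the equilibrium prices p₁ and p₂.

p₁ = 566/33, p₂ = 724/33

Market 1: 140 - 7p₁ + 3p₂ = 5p₁ → 12p₁ - 3p₂ = 140.
Market 2: 9p₂ - 3p₁ = 146.
Eliminating p₂: 9×(1) + 3×(2) gives 99p₁ = 1698, so p₁ = 566/33.
Back-substitute into (2): p₂ = (146 + 3×566/33) / 9 = 724/33.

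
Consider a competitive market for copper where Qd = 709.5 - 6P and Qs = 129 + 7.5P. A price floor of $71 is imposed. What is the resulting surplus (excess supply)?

Equilibrium price would be P* = 43, so the floor at 71 binds.
At P = 71: Qd = 283.5, Qs = 661.5.
Surplus = 661.5 − 283.5 = 378.

Surplus = 378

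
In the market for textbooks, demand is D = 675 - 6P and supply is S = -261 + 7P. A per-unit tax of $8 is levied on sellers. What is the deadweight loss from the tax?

Deadweight loss = 1344/13

Pre-tax equilibrium: P* = 72, Q* = 243.
Tax on sellers shifts supply to S = -261 + 7(P − 8) = -317 + 7P.
675 - 6P = -317 + 7P gives buyer price Pb = 992/13; sellers receive Ps = 992/13 − 8 = 888/13.
New quantity: Q = 675 − 6(992/13) = 2823/13.
DWL = ½ × 8 × (243 − 2823/13) = 1344/13.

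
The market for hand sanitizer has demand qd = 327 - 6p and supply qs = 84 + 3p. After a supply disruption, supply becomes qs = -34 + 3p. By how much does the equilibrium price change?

Original equilibrium: p* = 27, q* = 165.
New equilibrium: 327 - 6p = -34 + 3p, so 361 = 9p and p' = 361/9; q' = 327 − 6(361/9) = 259/3.
Change in price: 361/9 − 27 = 118/9.

Δp = 118/9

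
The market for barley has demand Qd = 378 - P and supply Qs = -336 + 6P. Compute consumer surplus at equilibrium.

Equilibrium: 378 - P = -336 + 6P gives P* = 102, Q* = 276.
Demand choke price (Qd = 0): P = 378.
CS = ½(378 − 102)(276) = 38088.

Consumer surplus = 38088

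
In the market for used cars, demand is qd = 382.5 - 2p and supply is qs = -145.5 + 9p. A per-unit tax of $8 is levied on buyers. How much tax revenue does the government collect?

Tax revenue = 24060/11

Pre-tax equilibrium: p* = 48, q* = 286.5.
Tax on buyers shifts demand to qd = 382.5 − 2(p + 8) = 366.5 - 2p.
366.5 - 2p = -145.5 + 9p gives seller price ps = 512/11; buyers pay pb = 512/11 + 8 = 600/11.
New quantity: q = 382.5 − 2(600/11) = 6015/22.
Revenue = 8 × 6015/22 = 24060/11.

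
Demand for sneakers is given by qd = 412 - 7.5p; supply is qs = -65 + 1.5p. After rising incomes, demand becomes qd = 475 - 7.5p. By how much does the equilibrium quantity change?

Δq = 10.5

Original equilibrium: p* = 53, q* = 14.5.
New equilibrium: 475 - 7.5p = -65 + 1.5p, so 540 = 9p and p' = 60; q' = 475 − 7.5(60) = 25.
Change in quantity: 25 − 14.5 = 10.5.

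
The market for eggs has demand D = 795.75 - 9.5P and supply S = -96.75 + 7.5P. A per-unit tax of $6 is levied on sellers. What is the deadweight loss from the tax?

Deadweight loss = 2565/34

Pre-tax equilibrium: P* = 52.5, Q* = 297.
Tax on sellers shifts supply to S = -96.75 + 7.5(P − 6) = -141.75 + 7.5P.
795.75 - 9.5P = -141.75 + 7.5P gives buyer price Pb = 1875/34; sellers receive Ps = 1875/34 − 6 = 1671/34.
New quantity: Q = 795.75 − 9.5(1875/34) = 9243/34.
DWL = ½ × 6 × (297 − 9243/34) = 2565/34.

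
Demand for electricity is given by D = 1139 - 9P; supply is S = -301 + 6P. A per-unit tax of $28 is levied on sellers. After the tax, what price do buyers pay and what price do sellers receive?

Buyers pay $107.2, sellers receive $79.2

Pre-tax equilibrium: P* = 96, Q* = 275.
Tax on sellers shifts supply to S = -301 + 6(P − 28) = -469 + 6P.
1139 - 9P = -469 + 6P gives buyer price Pb = 107.2; sellers receive Ps = 107.2 − 28 = 79.2.
New quantity: Q = 1139 − 9(107.2) = 174.2.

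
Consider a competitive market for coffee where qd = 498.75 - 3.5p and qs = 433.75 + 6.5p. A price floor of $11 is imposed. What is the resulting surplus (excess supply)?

Equilibrium price would be p* = 6.5, so the floor at 11 binds.
At p = 11: qd = 460.25, qs = 505.25.
Surplus = 505.25 − 460.25 = 45.

Surplus = 45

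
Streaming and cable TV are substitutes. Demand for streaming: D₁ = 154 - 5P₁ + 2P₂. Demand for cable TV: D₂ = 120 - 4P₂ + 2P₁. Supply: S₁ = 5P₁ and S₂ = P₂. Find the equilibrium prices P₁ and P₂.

Market 1: 154 - 5P₁ + 2P₂ = 5P₁ → 10P₁ - 2P₂ = 154.
Market 2: 5P₂ - 2P₁ = 120.
Eliminating P₂: 5×(1) + 2×(2) gives 46P₁ = 1010, so P₁ = 505/23.
Back-substitute into (2): P₂ = (120 + 2×505/23) / 5 = 754/23.

P₁ = 505/23, P₂ = 754/23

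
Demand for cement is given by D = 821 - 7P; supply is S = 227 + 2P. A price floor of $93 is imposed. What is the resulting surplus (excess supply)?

Equilibrium price would be P* = 66, so the floor at 93 binds.
At P = 93: D = 170, S = 413.
Surplus = 413 − 170 = 243.

Surplus = 243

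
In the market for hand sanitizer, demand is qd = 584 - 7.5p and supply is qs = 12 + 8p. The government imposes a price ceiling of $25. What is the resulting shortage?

Equilibrium price would be p* = 1144/31, so the ceiling at 25 binds.
At p = 25: qd = 584 − 7.5(25) = 396.5, qs = 12 + 8(25) = 212.
Shortage = 396.5 − 212 = 184.5.

Shortage = 184.5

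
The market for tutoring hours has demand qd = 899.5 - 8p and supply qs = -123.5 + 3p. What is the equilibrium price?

Set qd = qs: 899.5 - 8p = -123.5 + 3p.
1023 = 11p, so p* = 93.
q* = 899.5 − 8(93) = 155.5.

p* = 93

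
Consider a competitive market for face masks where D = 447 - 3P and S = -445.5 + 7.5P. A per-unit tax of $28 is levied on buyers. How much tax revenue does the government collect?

Tax revenue = 3696

Pre-tax equilibrium: P* = 85, Q* = 192.
Tax on buyers shifts demand to D = 447 − 3(P + 28) = 363 - 3P.
363 - 3P = -445.5 + 7.5P gives seller price Ps = 77; buyers pay Pb = 77 + 28 = 105.
New quantity: Q = 447 − 3(105) = 132.
Revenue = 28 × 132 = 3696.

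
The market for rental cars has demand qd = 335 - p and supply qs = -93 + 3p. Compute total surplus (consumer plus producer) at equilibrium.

Total surplus = 34656

Equilibrium: 335 - p = -93 + 3p gives p* = 107, q* = 228.
Demand choke price: p = 335; supply starts at p = 31.
CS = ½(335 − 107)(228) = 25992; PS = ½(107 − 31)(228) = 8664.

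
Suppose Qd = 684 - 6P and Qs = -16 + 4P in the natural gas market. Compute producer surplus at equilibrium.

Equilibrium: 684 - 6P = -16 + 4P gives P* = 70, Q* = 264.
Supply starts at P = 4 (where Qs = 0).
PS = ½(70 − 4)(264) = 8712.

Producer surplus = 8712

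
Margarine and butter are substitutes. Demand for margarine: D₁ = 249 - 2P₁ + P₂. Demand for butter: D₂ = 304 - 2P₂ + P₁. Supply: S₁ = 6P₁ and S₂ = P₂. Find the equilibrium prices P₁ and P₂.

P₁ = 1051/23, P₂ = 2681/23

Market 1: 249 - 2P₁ + P₂ = 6P₁ → 8P₁ - P₂ = 249.
Market 2: 3P₂ - P₁ = 304.
Eliminating P₂: 3×(1) + 1×(2) gives 23P₁ = 1051, so P₁ = 1051/23.
Back-substitute into (2): P₂ = (304 + 1×1051/23) / 3 = 2681/23.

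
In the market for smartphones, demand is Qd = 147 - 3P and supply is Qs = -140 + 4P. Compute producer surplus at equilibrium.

Equilibrium: 147 - 3P = -140 + 4P gives P* = 41, Q* = 24.
Supply starts at P = 35 (where Qs = 0).
PS = ½(41 − 35)(24) = 72.

Producer surplus = 72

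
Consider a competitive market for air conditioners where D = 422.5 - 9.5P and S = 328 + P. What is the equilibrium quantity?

Set D = S: 422.5 - 9.5P = 328 + P.
94.5 = 10.5P, so P* = 9.
Q* = 422.5 − 9.5(9) = 337.

Q* = 337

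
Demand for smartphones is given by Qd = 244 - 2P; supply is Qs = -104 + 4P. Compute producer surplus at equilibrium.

Producer surplus = 2048

Equilibrium: 244 - 2P = -104 + 4P gives P* = 58, Q* = 128.
Supply starts at P = 26 (where Qs = 0).
PS = ½(58 − 26)(128) = 2048.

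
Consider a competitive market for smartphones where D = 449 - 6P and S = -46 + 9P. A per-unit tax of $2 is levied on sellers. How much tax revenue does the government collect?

Pre-tax equilibrium: P* = 33, Q* = 251.
Tax on sellers shifts supply to S = -46 + 9(P − 2) = -64 + 9P.
449 - 6P = -64 + 9P gives buyer price Pb = 34.2; sellers receive Ps = 34.2 − 2 = 32.2.
New quantity: Q = 449 − 6(34.2) = 243.8.
Revenue = 2 × 243.8 = 487.6.

Tax revenue = 487.6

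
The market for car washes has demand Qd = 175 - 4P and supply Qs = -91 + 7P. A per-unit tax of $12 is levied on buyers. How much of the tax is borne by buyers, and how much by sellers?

Pre-tax equilibrium: P* = 266/11, Q* = 861/11.
Tax on buyers shifts demand to Qd = 175 − 4(P + 12) = 127 - 4P.
127 - 4P = -91 + 7P gives seller price Ps = 218/11; buyers pay Pb = 218/11 + 12 = 350/11.
New quantity: Q = 175 − 4(350/11) = 525/11.
Buyer burden = 350/11 − 266/11 = 84/11; seller burden = 266/11 − 218/11 = 48/11.

Buyers bear 84/11, sellers bear 48/11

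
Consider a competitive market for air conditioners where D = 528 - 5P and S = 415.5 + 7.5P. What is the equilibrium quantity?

Q* = 483

Set D = S: 528 - 5P = 415.5 + 7.5P.
112.5 = 12.5P, so P* = 9.
Q* = 528 − 5(9) = 483.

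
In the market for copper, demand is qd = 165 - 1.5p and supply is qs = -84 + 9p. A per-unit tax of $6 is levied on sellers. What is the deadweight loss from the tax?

Deadweight loss = 162/7

Pre-tax equilibrium: p* = 166/7, q* = 906/7.
Tax on sellers shifts supply to qs = -84 + 9(p − 6) = -138 + 9p.
165 - 1.5p = -138 + 9p gives buyer price pb = 202/7; sellers receive ps = 202/7 − 6 = 160/7.
New quantity: q = 165 − 1.5(202/7) = 852/7.
DWL = ½ × 6 × (906/7 − 852/7) = 162/7.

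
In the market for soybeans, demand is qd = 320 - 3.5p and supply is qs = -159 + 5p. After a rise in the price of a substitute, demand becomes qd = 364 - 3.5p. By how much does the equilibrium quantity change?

Δq = 440/17

Original equilibrium: p* = 958/17, q* = 2087/17.
New equilibrium: 364 - 3.5p = -159 + 5p, so 523 = 8.5p and p' = 1046/17; q' = 364 − 3.5(1046/17) = 2527/17.
Change in quantity: 2527/17 − 2087/17 = 440/17.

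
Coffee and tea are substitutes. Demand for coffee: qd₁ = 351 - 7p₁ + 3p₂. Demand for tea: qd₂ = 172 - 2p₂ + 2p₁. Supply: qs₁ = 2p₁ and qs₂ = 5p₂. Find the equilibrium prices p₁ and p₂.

Market 1: 351 - 7p₁ + 3p₂ = 2p₁ → 9p₁ - 3p₂ = 351.
Market 2: 7p₂ - 2p₁ = 172.
Eliminating p₂: 7×(1) + 3×(2) gives 57p₁ = 2973, so p₁ = 991/19.
Back-substitute into (2): p₂ = (172 + 2×991/19) / 7 = 750/19.

p₁ = 991/19, p₂ = 750/19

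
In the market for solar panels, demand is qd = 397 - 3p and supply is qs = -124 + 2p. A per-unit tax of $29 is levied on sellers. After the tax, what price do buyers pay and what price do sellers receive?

Buyers pay $115.8, sellers receive $86.8

Pre-tax equilibrium: p* = 104.2, q* = 84.4.
Tax on sellers shifts supply to qs = -124 + 2(p − 29) = -182 + 2p.
397 - 3p = -182 + 2p gives buyer price pb = 115.8; sellers receive ps = 115.8 − 29 = 86.8.
New quantity: q = 397 − 3(115.8) = 49.6.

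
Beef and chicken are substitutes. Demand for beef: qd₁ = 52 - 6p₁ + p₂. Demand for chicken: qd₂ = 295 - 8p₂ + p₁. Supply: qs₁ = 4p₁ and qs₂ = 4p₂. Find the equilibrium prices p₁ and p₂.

Market 1: 52 - 6p₁ + p₂ = 4p₁ → 10p₁ - p₂ = 52.
Market 2: 12p₂ - p₁ = 295.
Eliminating p₂: 12×(1) + 1×(2) gives 119p₁ = 919, so p₁ = 919/119.
Back-substitute into (2): p₂ = (295 + 1×919/119) / 12 = 3002/119.

p₁ = 919/119, p₂ = 3002/119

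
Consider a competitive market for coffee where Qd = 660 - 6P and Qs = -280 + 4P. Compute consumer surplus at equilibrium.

Consumer surplus = 768

Equilibrium: 660 - 6P = -280 + 4P gives P* = 94, Q* = 96.
Demand choke price (Qd = 0): P = 110.
CS = ½(110 − 94)(96) = 768.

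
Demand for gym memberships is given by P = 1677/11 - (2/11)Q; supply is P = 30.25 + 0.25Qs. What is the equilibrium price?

P* = 101

Set the two price expressions equal: 1677/11 - (2/11)Q = 30.25 + 0.25Q.
5377/44 = (19/44)Q, so Q* = 283.
P* = 1677/11 − (2/11)(283) = 101.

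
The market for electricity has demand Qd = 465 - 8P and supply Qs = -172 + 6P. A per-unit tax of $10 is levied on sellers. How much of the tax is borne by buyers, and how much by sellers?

Pre-tax equilibrium: P* = 45.5, Q* = 101.
Tax on sellers shifts supply to Qs = -172 + 6(P − 10) = -232 + 6P.
465 - 8P = -232 + 6P gives buyer price Pb = 697/14; sellers receive Ps = 697/14 − 10 = 557/14.
New quantity: Q = 465 − 8(697/14) = 467/7.
Buyer burden = 697/14 − 45.5 = 30/7; seller burden = 45.5 − 557/14 = 40/7.

Buyers bear 30/7, sellers bear 40/7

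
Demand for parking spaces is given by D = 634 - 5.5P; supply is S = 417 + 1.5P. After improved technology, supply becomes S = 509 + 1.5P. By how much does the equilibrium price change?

ΔP = -92/7

Original equilibrium: P* = 31, Q* = 463.5.
New equilibrium: 634 - 5.5P = 509 + 1.5P, so 125 = 7P and P' = 125/7; Q' = 634 − 5.5(125/7) = 7501/14.
Change in price: 125/7 − 31 = -92/7.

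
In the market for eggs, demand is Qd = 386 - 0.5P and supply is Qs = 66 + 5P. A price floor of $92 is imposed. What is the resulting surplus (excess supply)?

Equilibrium price would be P* = 640/11, so the floor at 92 binds.
At P = 92: Qd = 340, Qs = 526.
Surplus = 526 − 340 = 186.

Surplus = 186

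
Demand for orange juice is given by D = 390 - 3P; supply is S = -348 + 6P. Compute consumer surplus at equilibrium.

Consumer surplus = 3456

Equilibrium: 390 - 3P = -348 + 6P gives P* = 82, Q* = 144.
Demand choke price (D = 0): P = 130.
CS = ½(130 − 82)(144) = 3456.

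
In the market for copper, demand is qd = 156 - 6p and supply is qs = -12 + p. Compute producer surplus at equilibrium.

Equilibrium: 156 - 6p = -12 + p gives p* = 24, q* = 12.
Supply starts at p = 12 (where qs = 0).
PS = ½(24 − 12)(12) = 72.

Producer surplus = 72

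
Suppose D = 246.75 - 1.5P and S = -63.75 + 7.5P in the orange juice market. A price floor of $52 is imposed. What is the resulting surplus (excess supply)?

Surplus = 157.5

Equilibrium price would be P* = 34.5, so the floor at 52 binds.
At P = 52: D = 168.75, S = 326.25.
Surplus = 326.25 − 168.75 = 157.5.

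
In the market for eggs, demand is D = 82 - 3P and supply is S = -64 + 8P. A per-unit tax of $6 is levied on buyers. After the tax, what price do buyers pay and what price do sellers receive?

Buyers pay 194/11, sellers receive 128/11

Pre-tax equilibrium: P* = 146/11, Q* = 464/11.
Tax on buyers shifts demand to D = 82 − 3(P + 6) = 64 - 3P.
64 - 3P = -64 + 8P gives seller price Ps = 128/11; buyers pay Pb = 128/11 + 6 = 194/11.
New quantity: Q = 82 − 3(194/11) = 320/11.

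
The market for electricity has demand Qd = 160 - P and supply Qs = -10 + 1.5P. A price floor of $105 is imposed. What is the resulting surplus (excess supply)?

Surplus = 92.5

Equilibrium price would be P* = 68, so the floor at 105 binds.
At P = 105: Qd = 55, Qs = 147.5.
Surplus = 147.5 − 55 = 92.5.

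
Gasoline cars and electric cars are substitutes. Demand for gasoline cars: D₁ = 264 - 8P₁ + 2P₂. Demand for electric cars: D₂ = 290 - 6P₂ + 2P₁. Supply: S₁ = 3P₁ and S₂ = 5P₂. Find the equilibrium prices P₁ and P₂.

Market 1: 264 - 8P₁ + 2P₂ = 3P₁ → 11P₁ - 2P₂ = 264.
Market 2: 11P₂ - 2P₁ = 290.
Eliminating P₂: 11×(1) + 2×(2) gives 117P₁ = 3484, so P₁ = 268/9.
Back-substitute into (2): P₂ = (290 + 2×268/9) / 11 = 286/9.

P₁ = 268/9, P₂ = 286/9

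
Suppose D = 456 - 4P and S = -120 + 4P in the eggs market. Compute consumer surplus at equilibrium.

Consumer surplus = 3528

Equilibrium: 456 - 4P = -120 + 4P gives P* = 72, Q* = 168.
Demand choke price (D = 0): P = 114.
CS = ½(114 − 72)(168) = 3528.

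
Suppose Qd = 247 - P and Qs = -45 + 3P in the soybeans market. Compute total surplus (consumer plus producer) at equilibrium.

Equilibrium: 247 - P = -45 + 3P gives P* = 73, Q* = 174.
Demand choke price: P = 247; supply starts at P = 15.
CS = ½(247 − 73)(174) = 15138; PS = ½(73 − 15)(174) = 5046.

Total surplus = 20184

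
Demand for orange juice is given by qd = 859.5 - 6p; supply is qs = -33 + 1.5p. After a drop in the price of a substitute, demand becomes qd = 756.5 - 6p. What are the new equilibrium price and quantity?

Original equilibrium: p* = 119, q* = 145.5.
New equilibrium: 756.5 - 6p = -33 + 1.5p, so 789.5 = 7.5p and p' = 1579/15; q' = 756.5 − 6(1579/15) = 124.9.

p' = 1579/15, q' = 124.9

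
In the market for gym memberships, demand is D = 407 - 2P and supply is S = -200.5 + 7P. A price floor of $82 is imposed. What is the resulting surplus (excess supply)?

Surplus = 130.5

Equilibrium price would be P* = 67.5, so the floor at 82 binds.
At P = 82: D = 243, S = 373.5.
Surplus = 373.5 − 243 = 130.5.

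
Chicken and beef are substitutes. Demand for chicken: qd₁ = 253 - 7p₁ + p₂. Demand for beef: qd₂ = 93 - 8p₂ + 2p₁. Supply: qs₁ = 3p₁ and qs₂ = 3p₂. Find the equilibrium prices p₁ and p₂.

Market 1: 253 - 7p₁ + p₂ = 3p₁ → 10p₁ - p₂ = 253.
Market 2: 11p₂ - 2p₁ = 93.
Eliminating p₂: 11×(1) + 1×(2) gives 108p₁ = 2876, so p₁ = 719/27.
Back-substitute into (2): p₂ = (93 + 2×719/27) / 11 = 359/27.

p₁ = 719/27, p₂ = 359/27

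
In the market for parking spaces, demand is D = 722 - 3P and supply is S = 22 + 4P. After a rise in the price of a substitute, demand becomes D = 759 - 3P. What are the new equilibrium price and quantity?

P' = 737/7, Q' = 3102/7

Original equilibrium: P* = 100, Q* = 422.
New equilibrium: 759 - 3P = 22 + 4P, so 737 = 7P and P' = 737/7; Q' = 759 − 3(737/7) = 3102/7.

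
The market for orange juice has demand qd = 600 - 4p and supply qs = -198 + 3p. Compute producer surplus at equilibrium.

Producer surplus = 3456

Equilibrium: 600 - 4p = -198 + 3p gives p* = 114, q* = 144.
Supply starts at p = 66 (where qs = 0).
PS = ½(114 − 66)(144) = 3456.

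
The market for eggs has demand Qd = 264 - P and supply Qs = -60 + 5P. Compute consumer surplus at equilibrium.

Equilibrium: 264 - P = -60 + 5P gives P* = 54, Q* = 210.
Demand choke price (Qd = 0): P = 264.
CS = ½(264 − 54)(210) = 22050.

Consumer surplus = 22050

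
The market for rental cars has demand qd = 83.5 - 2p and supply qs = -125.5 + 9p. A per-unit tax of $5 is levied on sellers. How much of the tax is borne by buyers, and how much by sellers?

Pre-tax equilibrium: p* = 19, q* = 45.5.
Tax on sellers shifts supply to qs = -125.5 + 9(p − 5) = -170.5 + 9p.
83.5 - 2p = -170.5 + 9p gives buyer price pb = 254/11; sellers receive ps = 254/11 − 5 = 199/11.
New quantity: q = 83.5 − 2(254/11) = 821/22.
Buyer burden = 254/11 − 19 = 45/11; seller burden = 19 − 199/11 = 10/11.

Buyers bear 45/11, sellers bear 10/11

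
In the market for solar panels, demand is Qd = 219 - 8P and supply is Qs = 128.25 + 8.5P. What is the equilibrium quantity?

Set Qd = Qs: 219 - 8P = 128.25 + 8.5P.
90.75 = 16.5P, so P* = 5.5.
Q* = 219 − 8(5.5) = 175.

Q* = 175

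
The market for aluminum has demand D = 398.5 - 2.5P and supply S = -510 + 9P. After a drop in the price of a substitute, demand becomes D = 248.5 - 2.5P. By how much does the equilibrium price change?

Original equilibrium: P* = 79, Q* = 201.
New equilibrium: 248.5 - 2.5P = -510 + 9P, so 758.5 = 11.5P and P' = 1517/23; Q' = 248.5 − 2.5(1517/23) = 1923/23.
Change in price: 1517/23 − 79 = -300/23.

ΔP = -300/23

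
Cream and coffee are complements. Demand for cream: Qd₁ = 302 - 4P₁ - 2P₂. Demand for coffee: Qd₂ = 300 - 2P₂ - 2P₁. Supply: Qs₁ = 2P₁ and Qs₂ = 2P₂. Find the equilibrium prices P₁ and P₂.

P₁ = 30.4, P₂ = 59.8

Market 1: 302 - 4P₁ - 2P₂ = 2P₁ → 6P₁ + 2P₂ = 302.
Market 2: 4P₂ + 2P₁ = 300.
Eliminating P₂: 4×(1) − 2×(2) gives 20P₁ = 608, so P₁ = 30.4.
Back-substitute into (2): P₂ = (300 − 2×30.4) / 4 = 59.8.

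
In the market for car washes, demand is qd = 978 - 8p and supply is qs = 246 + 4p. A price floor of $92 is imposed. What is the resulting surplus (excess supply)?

Equilibrium price would be p* = 61, so the floor at 92 binds.
At p = 92: qd = 242, qs = 614.
Surplus = 614 − 242 = 372.

Surplus = 372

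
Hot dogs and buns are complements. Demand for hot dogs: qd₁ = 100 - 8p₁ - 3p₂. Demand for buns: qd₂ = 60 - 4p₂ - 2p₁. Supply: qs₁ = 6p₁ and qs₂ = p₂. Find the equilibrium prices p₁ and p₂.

p₁ = 5, p₂ = 10

Market 1: 100 - 8p₁ - 3p₂ = 6p₁ → 14p₁ + 3p₂ = 100.
Market 2: 5p₂ + 2p₁ = 60.
Eliminating p₂: 5×(1) − 3×(2) gives 64p₁ = 320, so p₁ = 5.
Back-substitute into (2): p₂ = (60 − 2×5) / 5 = 10.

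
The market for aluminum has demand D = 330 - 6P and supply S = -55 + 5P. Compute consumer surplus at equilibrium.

Equilibrium: 330 - 6P = -55 + 5P gives P* = 35, Q* = 120.
Demand choke price (D = 0): P = 55.
CS = ½(55 − 35)(120) = 1200.

Consumer surplus = 1200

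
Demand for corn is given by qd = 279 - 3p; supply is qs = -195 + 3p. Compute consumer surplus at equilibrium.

Equilibrium: 279 - 3p = -195 + 3p gives p* = 79, q* = 42.
Demand choke price (qd = 0): p = 93.
CS = ½(93 − 79)(42) = 294.

Consumer surplus = 294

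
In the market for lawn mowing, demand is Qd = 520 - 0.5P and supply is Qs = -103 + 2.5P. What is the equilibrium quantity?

Q* = 2497/6

Set Qd = Qs: 520 - 0.5P = -103 + 2.5P.
623 = 3P, so P* = 623/3.
Q* = 520 − 0.5(623/3) = 2497/6.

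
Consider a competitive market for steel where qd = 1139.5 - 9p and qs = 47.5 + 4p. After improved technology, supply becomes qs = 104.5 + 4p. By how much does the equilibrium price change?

Δp = -57/13

Original equilibrium: p* = 84, q* = 383.5.
New equilibrium: 1139.5 - 9p = 104.5 + 4p, so 1035 = 13p and p' = 1035/13; q' = 1139.5 − 9(1035/13) = 10997/26.
Change in price: 1035/13 − 84 = -57/13.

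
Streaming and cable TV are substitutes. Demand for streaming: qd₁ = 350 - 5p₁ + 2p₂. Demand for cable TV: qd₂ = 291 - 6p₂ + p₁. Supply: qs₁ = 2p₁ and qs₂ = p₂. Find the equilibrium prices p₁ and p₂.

p₁ = 3032/47, p₂ = 2387/47

Market 1: 350 - 5p₁ + 2p₂ = 2p₁ → 7p₁ - 2p₂ = 350.
Market 2: 7p₂ - p₁ = 291.
Eliminating p₂: 7×(1) + 2×(2) gives 47p₁ = 3032, so p₁ = 3032/47.
Back-substitute into (2): p₂ = (291 + 1×3032/47) / 7 = 2387/47.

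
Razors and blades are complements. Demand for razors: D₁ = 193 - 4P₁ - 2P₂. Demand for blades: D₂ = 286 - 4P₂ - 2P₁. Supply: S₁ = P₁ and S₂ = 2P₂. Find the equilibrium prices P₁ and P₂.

P₁ = 293/13, P₂ = 522/13

Market 1: 193 - 4P₁ - 2P₂ = P₁ → 5P₁ + 2P₂ = 193.
Market 2: 6P₂ + 2P₁ = 286.
Eliminating P₂: 6×(1) − 2×(2) gives 26P₁ = 586, so P₁ = 293/13.
Back-substitute into (2): P₂ = (286 − 2×293/13) / 6 = 522/13.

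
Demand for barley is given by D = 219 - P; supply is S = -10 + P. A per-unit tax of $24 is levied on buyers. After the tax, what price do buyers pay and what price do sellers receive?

Buyers pay $126.5, sellers receive $102.5

Pre-tax equilibrium: P* = 114.5, Q* = 104.5.
Tax on buyers shifts demand to D = 219 − 1(P + 24) = 195 - P.
195 - P = -10 + P gives seller price Ps = 102.5; buyers pay Pb = 102.5 + 24 = 126.5.
New quantity: Q = 219 − 1(126.5) = 92.5.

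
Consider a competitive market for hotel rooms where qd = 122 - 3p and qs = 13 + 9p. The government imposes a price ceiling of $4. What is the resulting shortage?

Equilibrium price would be p* = 109/12, so the ceiling at 4 binds.
At p = 4: qd = 122 − 3(4) = 110, qs = 13 + 9(4) = 49.
Shortage = 110 − 49 = 61.

Shortage = 61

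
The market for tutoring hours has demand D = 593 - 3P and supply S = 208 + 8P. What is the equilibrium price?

P* = 35

Set D = S: 593 - 3P = 208 + 8P.
385 = 11P, so P* = 35.
Q* = 593 − 3(35) = 488.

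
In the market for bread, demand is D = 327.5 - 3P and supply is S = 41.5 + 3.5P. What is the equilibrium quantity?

Set D = S: 327.5 - 3P = 41.5 + 3.5P.
286 = 6.5P, so P* = 44.
Q* = 327.5 − 3(44) = 195.5.

Q* = 195.5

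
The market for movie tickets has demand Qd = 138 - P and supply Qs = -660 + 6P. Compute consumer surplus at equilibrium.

Consumer surplus = 288

Equilibrium: 138 - P = -660 + 6P gives P* = 114, Q* = 24.
Demand choke price (Qd = 0): P = 138.
CS = ½(138 − 114)(24) = 288.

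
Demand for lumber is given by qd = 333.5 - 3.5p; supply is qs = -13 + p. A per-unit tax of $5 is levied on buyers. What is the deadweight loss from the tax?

Pre-tax equilibrium: p* = 77, q* = 64.
Tax on buyers shifts demand to qd = 333.5 − 3.5(p + 5) = 316 - 3.5p.
316 - 3.5p = -13 + p gives seller price ps = 658/9; buyers pay pb = 658/9 + 5 = 703/9.
New quantity: q = 333.5 − 3.5(703/9) = 541/9.
DWL = ½ × 5 × (64 − 541/9) = 175/18.

Deadweight loss = 175/18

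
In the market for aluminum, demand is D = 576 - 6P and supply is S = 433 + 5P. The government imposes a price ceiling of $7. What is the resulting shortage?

Equilibrium price would be P* = 13, so the ceiling at 7 binds.
At P = 7: D = 576 − 6(7) = 534, S = 433 + 5(7) = 468.
Shortage = 534 − 468 = 66.

Shortage = 66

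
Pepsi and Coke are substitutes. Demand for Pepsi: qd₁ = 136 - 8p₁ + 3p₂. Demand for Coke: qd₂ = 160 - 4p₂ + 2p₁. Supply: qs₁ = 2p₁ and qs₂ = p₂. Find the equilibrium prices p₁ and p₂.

p₁ = 290/11, p₂ = 468/11

Market 1: 136 - 8p₁ + 3p₂ = 2p₁ → 10p₁ - 3p₂ = 136.
Market 2: 5p₂ - 2p₁ = 160.
Eliminating p₂: 5×(1) + 3×(2) gives 44p₁ = 1160, so p₁ = 290/11.
Back-substitute into (2): p₂ = (160 + 2×290/11) / 5 = 468/11.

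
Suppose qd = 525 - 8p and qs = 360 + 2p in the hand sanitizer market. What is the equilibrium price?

Set qd = qs: 525 - 8p = 360 + 2p.
165 = 10p, so p* = 16.5.
q* = 525 − 8(16.5) = 393.

p* = 16.5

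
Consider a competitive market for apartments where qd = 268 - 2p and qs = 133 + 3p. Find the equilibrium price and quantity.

Set qd = qs: 268 - 2p = 133 + 3p.
135 = 5p, so p* = 27.
q* = 268 − 2(27) = 214.

p* = 27, q* = 214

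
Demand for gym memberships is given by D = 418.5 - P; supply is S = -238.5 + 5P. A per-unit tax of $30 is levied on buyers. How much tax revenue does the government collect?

Tax revenue = 8520

Pre-tax equilibrium: P* = 109.5, Q* = 309.
Tax on buyers shifts demand to D = 418.5 − 1(P + 30) = 388.5 - P.
388.5 - P = -238.5 + 5P gives seller price Ps = 104.5; buyers pay Pb = 104.5 + 30 = 134.5.
New quantity: Q = 418.5 − 1(134.5) = 284.
Revenue = 30 × 284 = 8520.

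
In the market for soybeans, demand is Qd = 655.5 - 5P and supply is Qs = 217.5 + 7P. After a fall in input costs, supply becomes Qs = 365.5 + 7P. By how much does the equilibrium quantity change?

ΔQ = 185/3

Original equilibrium: P* = 36.5, Q* = 473.
New equilibrium: 655.5 - 5P = 365.5 + 7P, so 290 = 12P and P' = 145/6; Q' = 655.5 − 5(145/6) = 1604/3.
Change in quantity: 1604/3 − 473 = 185/3.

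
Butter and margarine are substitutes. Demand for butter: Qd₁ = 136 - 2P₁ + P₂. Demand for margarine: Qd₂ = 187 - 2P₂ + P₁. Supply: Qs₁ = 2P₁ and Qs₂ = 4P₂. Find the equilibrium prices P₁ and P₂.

P₁ = 1003/23, P₂ = 884/23

Market 1: 136 - 2P₁ + P₂ = 2P₁ → 4P₁ - P₂ = 136.
Market 2: 6P₂ - P₁ = 187.
Eliminating P₂: 6×(1) + 1×(2) gives 23P₁ = 1003, so P₁ = 1003/23.
Back-substitute into (2): P₂ = (187 + 1×1003/23) / 6 = 884/23.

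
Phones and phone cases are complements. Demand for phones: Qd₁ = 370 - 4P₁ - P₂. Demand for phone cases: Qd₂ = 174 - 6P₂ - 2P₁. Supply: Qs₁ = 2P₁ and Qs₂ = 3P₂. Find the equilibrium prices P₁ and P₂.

Market 1: 370 - 4P₁ - P₂ = 2P₁ → 6P₁ + P₂ = 370.
Market 2: 9P₂ + 2P₁ = 174.
Eliminating P₂: 9×(1) − 1×(2) gives 52P₁ = 3156, so P₁ = 789/13.
Back-substitute into (2): P₂ = (174 − 2×789/13) / 9 = 76/13.

P₁ = 789/13, P₂ = 76/13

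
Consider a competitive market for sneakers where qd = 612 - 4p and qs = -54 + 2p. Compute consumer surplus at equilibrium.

Consumer surplus = 3528

Equilibrium: 612 - 4p = -54 + 2p gives p* = 111, q* = 168.
Demand choke price (qd = 0): p = 153.
CS = ½(153 − 111)(168) = 3528.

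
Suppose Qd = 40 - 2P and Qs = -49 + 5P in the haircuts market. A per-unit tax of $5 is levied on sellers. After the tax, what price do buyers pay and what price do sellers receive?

Pre-tax equilibrium: P* = 89/7, Q* = 102/7.
Tax on sellers shifts supply to Qs = -49 + 5(P − 5) = -74 + 5P.
40 - 2P = -74 + 5P gives buyer price Pb = 114/7; sellers receive Ps = 114/7 − 5 = 79/7.
New quantity: Q = 40 − 2(114/7) = 52/7.

Buyers pay 114/7, sellers receive 79/7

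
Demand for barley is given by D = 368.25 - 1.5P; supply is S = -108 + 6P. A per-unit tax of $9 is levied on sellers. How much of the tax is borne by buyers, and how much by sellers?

Buyers bear $7.2, sellers bear $1.8

Pre-tax equilibrium: P* = 63.5, Q* = 273.
Tax on sellers shifts supply to S = -108 + 6(P − 9) = -162 + 6P.
368.25 - 1.5P = -162 + 6P gives buyer price Pb = 70.7; sellers receive Ps = 70.7 − 9 = 61.7.
New quantity: Q = 368.25 − 1.5(70.7) = 262.2.
Buyer burden = 70.7 − 63.5 = 7.2; seller burden = 63.5 − 61.7 = 1.8.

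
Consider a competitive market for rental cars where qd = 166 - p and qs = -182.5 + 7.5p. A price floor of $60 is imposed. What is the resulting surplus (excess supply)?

Equilibrium price would be p* = 41, so the floor at 60 binds.
At p = 60: qd = 106, qs = 267.5.
Surplus = 267.5 − 106 = 161.5.

Surplus = 161.5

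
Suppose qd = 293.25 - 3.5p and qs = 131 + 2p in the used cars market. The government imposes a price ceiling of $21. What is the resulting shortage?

Equilibrium price would be p* = 29.5, so the ceiling at 21 binds.
At p = 21: qd = 293.25 − 3.5(21) = 219.75, qs = 131 + 2(21) = 173.
Shortage = 219.75 − 173 = 46.75.

Shortage = 46.75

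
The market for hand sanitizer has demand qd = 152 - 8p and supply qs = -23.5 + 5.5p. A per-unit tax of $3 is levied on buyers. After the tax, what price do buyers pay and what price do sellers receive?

Pre-tax equilibrium: p* = 13, q* = 48.
Tax on buyers shifts demand to qd = 152 − 8(p + 3) = 128 - 8p.
128 - 8p = -23.5 + 5.5p gives seller price ps = 101/9; buyers pay pb = 101/9 + 3 = 128/9.
New quantity: q = 152 − 8(128/9) = 344/9.

Buyers pay 128/9, sellers receive 101/9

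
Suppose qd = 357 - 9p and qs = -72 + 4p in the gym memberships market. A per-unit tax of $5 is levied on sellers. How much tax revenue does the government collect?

Tax revenue = 3000/13

Pre-tax equilibrium: p* = 33, q* = 60.
Tax on sellers shifts supply to qs = -72 + 4(p − 5) = -92 + 4p.
357 - 9p = -92 + 4p gives buyer price pb = 449/13; sellers receive ps = 449/13 − 5 = 384/13.
New quantity: q = 357 − 9(449/13) = 600/13.
Revenue = 5 × 600/13 = 3000/13.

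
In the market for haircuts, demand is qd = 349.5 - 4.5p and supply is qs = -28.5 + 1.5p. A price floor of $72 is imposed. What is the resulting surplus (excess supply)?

Surplus = 54

Equilibrium price would be p* = 63, so the floor at 72 binds.
At p = 72: qd = 25.5, qs = 79.5.
Surplus = 79.5 − 25.5 = 54.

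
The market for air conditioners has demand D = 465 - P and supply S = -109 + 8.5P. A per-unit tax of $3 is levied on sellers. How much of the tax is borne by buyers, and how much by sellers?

Pre-tax equilibrium: P* = 1148/19, Q* = 7687/19.
Tax on sellers shifts supply to S = -109 + 8.5(P − 3) = -134.5 + 8.5P.
465 - P = -134.5 + 8.5P gives buyer price Pb = 1199/19; sellers receive Ps = 1199/19 − 3 = 1142/19.
New quantity: Q = 465 − 1(1199/19) = 7636/19.
Buyer burden = 1199/19 − 1148/19 = 51/19; seller burden = 1148/19 − 1142/19 = 6/19.

Buyers bear 51/19, sellers bear 6/19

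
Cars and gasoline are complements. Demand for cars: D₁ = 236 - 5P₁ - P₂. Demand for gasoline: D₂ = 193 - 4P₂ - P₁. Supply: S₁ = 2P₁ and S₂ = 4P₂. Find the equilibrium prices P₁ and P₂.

P₁ = 339/11, P₂ = 223/11

Market 1: 236 - 5P₁ - P₂ = 2P₁ → 7P₁ + P₂ = 236.
Market 2: 8P₂ + P₁ = 193.
Eliminating P₂: 8×(1) − 1×(2) gives 55P₁ = 1695, so P₁ = 339/11.
Back-substitute into (2): P₂ = (193 − 1×339/11) / 8 = 223/11.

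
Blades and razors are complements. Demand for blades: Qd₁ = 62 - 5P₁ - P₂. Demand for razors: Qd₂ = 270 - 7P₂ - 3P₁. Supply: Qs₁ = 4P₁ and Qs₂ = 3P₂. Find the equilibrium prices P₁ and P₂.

P₁ = 350/87, P₂ = 748/29

Market 1: 62 - 5P₁ - P₂ = 4P₁ → 9P₁ + P₂ = 62.
Market 2: 10P₂ + 3P₁ = 270.
Eliminating P₂: 10×(1) − 1×(2) gives 87P₁ = 350, so P₁ = 350/87.
Back-substitute into (2): P₂ = (270 − 3×350/87) / 10 = 748/29.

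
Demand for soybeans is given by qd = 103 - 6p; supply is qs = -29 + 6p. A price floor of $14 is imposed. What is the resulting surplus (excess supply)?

Surplus = 36

Equilibrium price would be p* = 11, so the floor at 14 binds.
At p = 14: qd = 19, qs = 55.
Surplus = 55 − 19 = 36.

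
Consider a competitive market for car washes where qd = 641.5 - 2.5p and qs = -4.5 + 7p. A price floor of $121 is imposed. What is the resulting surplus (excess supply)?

Equilibrium price would be p* = 68, so the floor at 121 binds.
At p = 121: qd = 339, qs = 842.5.
Surplus = 842.5 − 339 = 503.5.

Surplus = 503.5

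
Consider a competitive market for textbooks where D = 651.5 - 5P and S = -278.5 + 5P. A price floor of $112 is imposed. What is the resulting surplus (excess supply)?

Surplus = 190

Equilibrium price would be P* = 93, so the floor at 112 binds.
At P = 112: D = 91.5, S = 281.5.
Surplus = 281.5 − 91.5 = 190.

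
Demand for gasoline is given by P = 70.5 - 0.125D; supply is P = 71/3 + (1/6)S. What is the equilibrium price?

P* = 353/7

Set the two price expressions equal: 70.5 - 0.125Q = 71/3 + (1/6)Q.
281/6 = (7/24)Q, so Q* = 1124/7.
P* = 70.5 − (0.125)(1124/7) = 353/7.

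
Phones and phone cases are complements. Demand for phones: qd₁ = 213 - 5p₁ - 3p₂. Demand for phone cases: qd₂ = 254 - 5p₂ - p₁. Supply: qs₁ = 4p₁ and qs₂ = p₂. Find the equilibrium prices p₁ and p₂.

Market 1: 213 - 5p₁ - 3p₂ = 4p₁ → 9p₁ + 3p₂ = 213.
Market 2: 6p₂ + p₁ = 254.
Eliminating p₂: 6×(1) − 3×(2) gives 51p₁ = 516, so p₁ = 172/17.
Back-substitute into (2): p₂ = (254 − 1×172/17) / 6 = 691/17.

p₁ = 172/17, p₂ = 691/17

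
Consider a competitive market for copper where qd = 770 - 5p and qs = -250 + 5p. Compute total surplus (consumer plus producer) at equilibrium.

Total surplus = 13520

Equilibrium: 770 - 5p = -250 + 5p gives p* = 102, q* = 260.
Demand choke price: p = 154; supply starts at p = 50.
CS = ½(154 − 102)(260) = 6760; PS = ½(102 − 50)(260) = 6760.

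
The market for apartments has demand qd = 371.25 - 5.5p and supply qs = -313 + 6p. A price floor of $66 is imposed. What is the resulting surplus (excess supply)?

Equilibrium price would be p* = 59.5, so the floor at 66 binds.
At p = 66: qd = 8.25, qs = 83.
Surplus = 83 − 8.25 = 74.75.

Surplus = 74.75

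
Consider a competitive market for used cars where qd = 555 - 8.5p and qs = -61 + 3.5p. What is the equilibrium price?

p* = 154/3

Set qd = qs: 555 - 8.5p = -61 + 3.5p.
616 = 12p, so p* = 154/3.
q* = 555 − 8.5(154/3) = 356/3.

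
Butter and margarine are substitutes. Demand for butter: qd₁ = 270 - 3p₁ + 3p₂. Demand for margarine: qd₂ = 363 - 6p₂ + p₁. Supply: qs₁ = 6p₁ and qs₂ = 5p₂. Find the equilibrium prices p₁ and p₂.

p₁ = 42.28125, p₂ = 36.84375

Market 1: 270 - 3p₁ + 3p₂ = 6p₁ → 9p₁ - 3p₂ = 270.
Market 2: 11p₂ - p₁ = 363.
Eliminating p₂: 11×(1) + 3×(2) gives 96p₁ = 4059, so p₁ = 42.28125.
Back-substitute into (2): p₂ = (363 + 1×42.28125) / 11 = 36.84375.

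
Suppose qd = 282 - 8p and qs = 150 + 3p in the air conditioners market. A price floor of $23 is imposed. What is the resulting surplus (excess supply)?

Surplus = 121

Equilibrium price would be p* = 12, so the floor at 23 binds.
At p = 23: qd = 98, qs = 219.
Surplus = 219 − 98 = 121.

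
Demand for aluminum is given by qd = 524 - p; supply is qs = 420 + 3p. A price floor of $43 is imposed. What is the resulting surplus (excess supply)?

Equilibrium price would be p* = 26, so the floor at 43 binds.
At p = 43: qd = 481, qs = 549.
Surplus = 549 − 481 = 68.

Surplus = 68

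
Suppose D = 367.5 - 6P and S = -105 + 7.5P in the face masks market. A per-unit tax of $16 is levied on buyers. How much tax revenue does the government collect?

Pre-tax equilibrium: P* = 35, Q* = 157.5.
Tax on buyers shifts demand to D = 367.5 − 6(P + 16) = 271.5 - 6P.
271.5 - 6P = -105 + 7.5P gives seller price Ps = 251/9; buyers pay Pb = 251/9 + 16 = 395/9.
New quantity: Q = 367.5 − 6(395/9) = 625/6.
Revenue = 16 × 625/6 = 5000/3.

Tax revenue = 5000/3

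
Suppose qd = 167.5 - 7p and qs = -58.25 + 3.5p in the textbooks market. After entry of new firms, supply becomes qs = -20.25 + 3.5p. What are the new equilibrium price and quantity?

p' = 751/42, q' = 127/3

Original equilibrium: p* = 21.5, q* = 17.
New equilibrium: 167.5 - 7p = -20.25 + 3.5p, so 187.75 = 10.5p and p' = 751/42; q' = 167.5 − 7(751/42) = 127/3.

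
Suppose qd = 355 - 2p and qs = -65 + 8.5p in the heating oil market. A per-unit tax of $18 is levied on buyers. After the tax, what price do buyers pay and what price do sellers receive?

Buyers pay 382/7, sellers receive 256/7

Pre-tax equilibrium: p* = 40, q* = 275.
Tax on buyers shifts demand to qd = 355 − 2(p + 18) = 319 - 2p.
319 - 2p = -65 + 8.5p gives seller price ps = 256/7; buyers pay pb = 256/7 + 18 = 382/7.
New quantity: q = 355 − 2(382/7) = 1721/7.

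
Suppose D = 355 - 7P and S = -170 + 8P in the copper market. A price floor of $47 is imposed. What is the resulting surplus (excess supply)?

Surplus = 180

Equilibrium price would be P* = 35, so the floor at 47 binds.
At P = 47: D = 26, S = 206.
Surplus = 206 − 26 = 180.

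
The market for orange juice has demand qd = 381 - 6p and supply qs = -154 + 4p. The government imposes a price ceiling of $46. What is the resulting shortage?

Equilibrium price would be p* = 53.5, so the ceiling at 46 binds.
At p = 46: qd = 381 − 6(46) = 105, qs = -154 + 4(46) = 30.
Shortage = 105 − 30 = 75.

Shortage = 75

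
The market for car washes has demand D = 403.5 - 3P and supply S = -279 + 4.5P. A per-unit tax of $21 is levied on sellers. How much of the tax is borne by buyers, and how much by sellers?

Pre-tax equilibrium: P* = 91, Q* = 130.5.
Tax on sellers shifts supply to S = -279 + 4.5(P − 21) = -373.5 + 4.5P.
403.5 - 3P = -373.5 + 4.5P gives buyer price Pb = 103.6; sellers receive Ps = 103.6 − 21 = 82.6.
New quantity: Q = 403.5 − 3(103.6) = 92.7.
Buyer burden = 103.6 − 91 = 12.6; seller burden = 91 − 82.6 = 8.4.

Buyers bear $12.6, sellers bear $8.4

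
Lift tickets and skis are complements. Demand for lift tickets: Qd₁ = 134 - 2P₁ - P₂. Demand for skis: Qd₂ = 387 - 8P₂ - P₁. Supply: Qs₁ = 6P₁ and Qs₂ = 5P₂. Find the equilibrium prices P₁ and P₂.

Market 1: 134 - 2P₁ - P₂ = 6P₁ → 8P₁ + P₂ = 134.
Market 2: 13P₂ + P₁ = 387.
Eliminating P₂: 13×(1) − 1×(2) gives 103P₁ = 1355, so P₁ = 1355/103.
Back-substitute into (2): P₂ = (387 − 1×1355/103) / 13 = 2962/103.

P₁ = 1355/103, P₂ = 2962/103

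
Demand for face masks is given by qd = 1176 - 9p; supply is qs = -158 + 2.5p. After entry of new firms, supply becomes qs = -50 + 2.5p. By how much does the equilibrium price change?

Original equilibrium: p* = 116, q* = 132.
New equilibrium: 1176 - 9p = -50 + 2.5p, so 1226 = 11.5p and p' = 2452/23; q' = 1176 − 9(2452/23) = 4980/23.
Change in price: 2452/23 − 116 = -216/23.

Δp = -216/23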